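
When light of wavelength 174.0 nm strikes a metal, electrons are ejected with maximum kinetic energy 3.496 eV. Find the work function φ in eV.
3.63 eV

From Einstein's photoelectric equation: KE_max = hf - φ = hc/λ - φ

Rearranging for φ:
φ = hc/λ - KE_max

Calculate photon energy:
E_photon = hc/λ = 7.1255 eV

Therefore:
φ = 7.1255 - 3.496 = 3.63 eV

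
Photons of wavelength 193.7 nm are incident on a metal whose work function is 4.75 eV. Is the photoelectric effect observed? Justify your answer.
Yes

For photoemission, the photon energy must exceed the work function.

Photon energy: E = hc/λ = 6.4008 eV
Work function: φ = 4.75 eV

Since E_photon (6.4008 eV) > φ (4.75 eV), photoemission WILL occur.
The threshold wavelength is λ₀ = hc/φ = 261.0 nm.
Since 193.7 nm < 261.0 nm, the light has sufficient energy.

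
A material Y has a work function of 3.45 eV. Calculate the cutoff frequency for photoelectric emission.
8.3421e+14 Hz

The threshold frequency is when the photon energy equals the work function:
hf₀ = φ

Solving for f₀:
f₀ = φ/h = (3.45 eV × 1.602×10⁻¹⁹ J/eV) / (6.626×10⁻³⁴ J·s)
f₀ = 8.3421e+14 Hz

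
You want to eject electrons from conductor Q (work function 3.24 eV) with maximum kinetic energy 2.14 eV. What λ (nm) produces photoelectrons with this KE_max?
230.45 nm

From Einstein's equation: KE_max = hc/λ - φ

Rearranging for λ:
hc/λ = KE_max + φ
λ = hc/(KE_max + φ)

Required photon energy:
E_photon = KE_max + φ = 2.14 + 3.24 = 5.38 eV

Required wavelength:
λ = hc/E_photon = (6.626×10⁻³⁴)(3×10⁸) / (5.38 × 1.602×10⁻¹⁹)
λ = 230.45 nm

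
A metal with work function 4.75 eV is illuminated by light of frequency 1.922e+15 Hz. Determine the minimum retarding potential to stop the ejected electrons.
3.1988 V

The stopping potential V_s satisfies: eV_s = KE_max

First, find KE_max using Einstein's equation:
E_photon = hf = (6.626×10⁻³⁴ J·s)(1.922e+15 Hz) = 7.9488 eV
KE_max = E_photon - φ = 7.9488 - 4.75 = 3.1988 eV

Since eV_s = KE_max:
V_s = KE_max/e = 3.1988 V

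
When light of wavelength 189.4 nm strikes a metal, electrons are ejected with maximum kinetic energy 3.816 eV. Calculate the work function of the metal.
2.73 eV

From Einstein's photoelectric equation: KE_max = hf - φ = hc/λ - φ

Rearranging for φ:
φ = hc/λ - KE_max

Calculate photon energy:
E_photon = hc/λ = 6.5462 eV

Therefore:
φ = 6.5462 - 3.816 = 2.73 eV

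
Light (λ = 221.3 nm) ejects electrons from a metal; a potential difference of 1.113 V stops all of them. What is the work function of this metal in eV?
4.49 eV

The stopping potential gives the maximum kinetic energy: KE_max = eV_s = 1.113 eV

From Einstein's photoelectric equation: KE_max = hc/λ - φ
Rearranging: φ = hc/λ - KE_max

Calculate photon energy:
E_photon = hc/λ = (6.626×10⁻³⁴ J·s)(3×10⁸ m/s) / (221.3×10⁻⁹ m) = 5.6025 eV

Therefore:
φ = 5.6025 - 1.113 = 4.49 eV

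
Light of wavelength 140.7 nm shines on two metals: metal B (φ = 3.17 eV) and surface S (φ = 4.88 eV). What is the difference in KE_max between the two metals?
1.7100 eV

Using KE_max = hc/λ - φ for each metal:

Photon energy: E = hc/λ = 8.8120 eV

For metal B (φ₁ = 3.17 eV):
KE₁ = E - φ₁ = 8.8120 - 3.17 = 5.6420 eV

For surface S (φ₂ = 4.88 eV):
KE₂ = E - φ₂ = 8.8120 - 4.88 = 3.9320 eV

Difference:
ΔKE = KE₁ - KE₂ = 5.6420 - 3.9320 = 1.7100 eV

Note: The difference equals the difference in work functions: 4.88 - 3.17 = 1.71 eV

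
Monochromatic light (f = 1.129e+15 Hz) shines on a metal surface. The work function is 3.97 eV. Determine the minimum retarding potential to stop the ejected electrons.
0.6992 V

The stopping potential V_s satisfies: eV_s = KE_max

First, find KE_max using Einstein's equation:
E_photon = hf = (6.626×10⁻³⁴ J·s)(1.129e+15 Hz) = 4.6692 eV
KE_max = E_photon - φ = 4.6692 - 3.97 = 0.6992 eV

Since eV_s = KE_max:
V_s = KE_max/e = 0.6992 V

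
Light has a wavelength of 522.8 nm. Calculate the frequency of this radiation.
5.7344e+14 Hz

Using the wave equation: c = fλ

Solving for frequency:
f = c/λ = (3×10⁸ m/s) / (522.8×10⁻⁹ m)
f = 5.7344e+14 Hz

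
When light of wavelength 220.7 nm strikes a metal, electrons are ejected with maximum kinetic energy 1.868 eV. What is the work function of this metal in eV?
3.75 eV

From Einstein's photoelectric equation: KE_max = hf - φ = hc/λ - φ

Rearranging for φ:
φ = hc/λ - KE_max

Calculate photon energy:
E_photon = hc/λ = 5.6178 eV

Therefore:
φ = 5.6178 - 1.868 = 3.75 eV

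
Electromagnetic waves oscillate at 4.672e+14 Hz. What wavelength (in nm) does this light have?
641.68 nm

Using the wave equation: c = fλ

Solving for wavelength:
λ = c/f = (3×10⁸ m/s) / (4.672e+14 Hz)
λ = 641.68 nm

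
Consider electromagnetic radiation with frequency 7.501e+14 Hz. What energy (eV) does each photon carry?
3.1022 eV

Using E = hf:

E = hf = (6.626×10⁻³⁴ J·s)(7.501e+14 Hz)
E = 3.1022 eV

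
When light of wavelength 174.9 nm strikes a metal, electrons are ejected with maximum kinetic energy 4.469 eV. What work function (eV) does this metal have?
2.62 eV

From Einstein's photoelectric equation: KE_max = hf - φ = hc/λ - φ

Rearranging for φ:
φ = hc/λ - KE_max

Calculate photon energy:
E_photon = hc/λ = 7.0889 eV

Therefore:
φ = 7.0889 - 4.469 = 2.62 eV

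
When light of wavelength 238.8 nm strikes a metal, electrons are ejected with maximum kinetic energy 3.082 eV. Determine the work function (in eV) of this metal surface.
2.11 eV

From Einstein's photoelectric equation: KE_max = hf - φ = hc/λ - φ

Rearranging for φ:
φ = hc/λ - KE_max

Calculate photon energy:
E_photon = hc/λ = 5.1920 eV

Therefore:
φ = 5.1920 - 3.082 = 2.11 eV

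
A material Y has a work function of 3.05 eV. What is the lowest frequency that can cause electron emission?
7.3749e+14 Hz

The threshold frequency is when the photon energy equals the work function:
hf₀ = φ

Solving for f₀:
f₀ = φ/h = (3.05 eV × 1.602×10⁻¹⁹ J/eV) / (6.626×10⁻³⁴ J·s)
f₀ = 7.3749e+14 Hz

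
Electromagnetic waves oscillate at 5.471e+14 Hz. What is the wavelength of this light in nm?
547.97 nm

Using the wave equation: c = fλ

Solving for wavelength:
λ = c/f = (3×10⁸ m/s) / (5.471e+14 Hz)
λ = 547.97 nm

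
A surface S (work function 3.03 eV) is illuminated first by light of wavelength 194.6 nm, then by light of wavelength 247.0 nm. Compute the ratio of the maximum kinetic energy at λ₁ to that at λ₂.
1.6793

Using Einstein's equation: KE_max = hc/λ - φ

For λ₁ = 194.6 nm:
E₁ = hc/λ₁ = 6.3712 eV
KE₁ = E₁ - φ = 6.3712 - 3.03 = 3.3412 eV

For λ₂ = 247.0 nm:
E₂ = hc/λ₂ = 5.0196 eV
KE₂ = E₂ - φ = 5.0196 - 3.03 = 1.9896 eV

Ratio: KE₁/KE₂ = 3.3412/1.9896 = 1.6793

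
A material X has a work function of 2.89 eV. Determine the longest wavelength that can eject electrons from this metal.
429.01 nm

The threshold wavelength is when the photon energy equals the work function:
hc/λ₀ = φ

Solving for λ₀:
λ₀ = hc/φ = (6.626×10⁻³⁴ J·s)(3×10⁸ m/s) / (2.89 eV × 1.602×10⁻¹⁹ J/eV)
λ₀ = 429.01 nm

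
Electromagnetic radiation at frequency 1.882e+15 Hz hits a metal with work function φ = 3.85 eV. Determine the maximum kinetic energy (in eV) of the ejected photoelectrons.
3.9333 eV

Using Einstein's photoelectric equation: KE_max = hf - φ

First, calculate the photon energy:
E_photon = hf = (6.626×10⁻³⁴ J·s)(1.882e+15 Hz)
E_photon = 7.7833 eV

Then, the maximum kinetic energy:
KE_max = E_photon - φ = 7.7833 eV - 3.85 eV = 3.9333 eV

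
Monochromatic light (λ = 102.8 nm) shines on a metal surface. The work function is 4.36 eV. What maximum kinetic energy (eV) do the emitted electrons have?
7.7007 eV

Using Einstein's photoelectric equation: KE_max = hf - φ = hc/λ - φ

First, calculate the photon energy:
E_photon = hc/λ = (6.626×10⁻³⁴ J·s)(3×10⁸ m/s) / (102.8×10⁻⁹ m)
E_photon = 12.0607 eV

Then, the maximum kinetic energy:
KE_max = E_photon - φ = 12.0607 eV - 4.36 eV = 7.7007 eV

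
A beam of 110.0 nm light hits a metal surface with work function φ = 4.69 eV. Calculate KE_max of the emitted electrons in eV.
6.5813 eV

Using Einstein's photoelectric equation: KE_max = hf - φ = hc/λ - φ

First, calculate the photon energy:
E_photon = hc/λ = (6.626×10⁻³⁴ J·s)(3×10⁸ m/s) / (110.0×10⁻⁹ m)
E_photon = 11.2713 eV

Then, the maximum kinetic energy:
KE_max = E_photon - φ = 11.2713 eV - 4.69 eV = 6.5813 eV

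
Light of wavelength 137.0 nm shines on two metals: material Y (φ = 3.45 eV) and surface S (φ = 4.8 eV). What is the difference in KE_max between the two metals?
1.3500 eV

Using KE_max = hc/λ - φ for each metal:

Photon energy: E = hc/λ = 9.0499 eV

For material Y (φ₁ = 3.45 eV):
KE₁ = E - φ₁ = 9.0499 - 3.45 = 5.5999 eV

For surface S (φ₂ = 4.8 eV):
KE₂ = E - φ₂ = 9.0499 - 4.8 = 4.2499 eV

Difference:
ΔKE = KE₁ - KE₂ = 5.5999 - 4.2499 = 1.3500 eV

Note: The difference equals the difference in work functions: 4.8 - 3.45 = 1.35 eV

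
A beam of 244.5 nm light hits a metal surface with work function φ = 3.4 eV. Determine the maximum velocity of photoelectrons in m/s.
7.6666e+05 m/s

First, find the maximum kinetic energy:
E_photon = hc/λ = 5.0709 eV
KE_max = E_photon - φ = 5.0709 - 3.4 = 1.6709 eV

Convert to Joules: KE_max = 1.6709 × 1.602×10⁻¹⁹ J = 2.6771e-19 J

Then use KE = ½mv² to find velocity:
v = √(2·KE/m) = √(2 × 2.6771e-19 J / 9.109e-31 kg)
v = 7.6666e+05 m/s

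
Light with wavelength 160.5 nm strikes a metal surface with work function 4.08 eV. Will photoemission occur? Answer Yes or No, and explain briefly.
Yes

For photoemission, the photon energy must exceed the work function.

Photon energy: E = hc/λ = 7.7249 eV
Work function: φ = 4.08 eV

Since E_photon (7.7249 eV) > φ (4.08 eV), photoemission WILL occur.
The threshold wavelength is λ₀ = hc/φ = 303.9 nm.
Since 160.5 nm < 303.9 nm, the light has sufficient energy.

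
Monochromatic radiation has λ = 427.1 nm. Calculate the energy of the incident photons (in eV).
2.9029 eV

Using E = hf = hc/λ:

E = hc/λ = (6.626×10⁻³⁴ J·s)(3×10⁸ m/s) / (427.1×10⁻⁹ m)
E = 2.9029 eV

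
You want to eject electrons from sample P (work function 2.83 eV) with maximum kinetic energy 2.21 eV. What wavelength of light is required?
246.00 nm

From Einstein's equation: KE_max = hc/λ - φ

Rearranging for λ:
hc/λ = KE_max + φ
λ = hc/(KE_max + φ)

Required photon energy:
E_photon = KE_max + φ = 2.21 + 2.83 = 5.04 eV

Required wavelength:
λ = hc/E_photon = (6.626×10⁻³⁴)(3×10⁸) / (5.04 × 1.602×10⁻¹⁹)
λ = 246.00 nm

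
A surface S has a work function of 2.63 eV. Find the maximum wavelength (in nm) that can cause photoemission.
471.42 nm

The threshold wavelength is when the photon energy equals the work function:
hc/λ₀ = φ

Solving for λ₀:
λ₀ = hc/φ = (6.626×10⁻³⁴ J·s)(3×10⁸ m/s) / (2.63 eV × 1.602×10⁻¹⁹ J/eV)
λ₀ = 471.42 nm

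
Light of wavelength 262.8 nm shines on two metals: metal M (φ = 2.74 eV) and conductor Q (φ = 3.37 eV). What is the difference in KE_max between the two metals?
0.6300 eV

Using KE_max = hc/λ - φ for each metal:

Photon energy: E = hc/λ = 4.7178 eV

For metal M (φ₁ = 2.74 eV):
KE₁ = E - φ₁ = 4.7178 - 2.74 = 1.9778 eV

For conductor Q (φ₂ = 3.37 eV):
KE₂ = E - φ₂ = 4.7178 - 3.37 = 1.3478 eV

Difference:
ΔKE = KE₁ - KE₂ = 1.9778 - 1.3478 = 0.6300 eV

Note: The difference equals the difference in work functions: 3.37 - 2.74 = 0.63 eV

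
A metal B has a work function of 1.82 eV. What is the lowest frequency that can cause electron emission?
4.4007e+14 Hz

The threshold frequency is when the photon energy equals the work function:
hf₀ = φ

Solving for f₀:
f₀ = φ/h = (1.82 eV × 1.602×10⁻¹⁹ J/eV) / (6.626×10⁻³⁴ J·s)
f₀ = 4.4007e+14 Hz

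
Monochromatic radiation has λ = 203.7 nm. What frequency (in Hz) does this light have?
1.4717e+15 Hz

Using the wave equation: c = fλ

Solving for frequency:
f = c/λ = (3×10⁸ m/s) / (203.7×10⁻⁹ m)
f = 1.4717e+15 Hz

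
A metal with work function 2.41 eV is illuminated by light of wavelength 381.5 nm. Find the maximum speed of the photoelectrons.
5.4355e+05 m/s

First, find the maximum kinetic energy:
E_photon = hc/λ = 3.2499 eV
KE_max = E_photon - φ = 3.2499 - 2.41 = 0.8399 eV

Convert to Joules: KE_max = 0.8399 × 1.602×10⁻¹⁹ J = 1.3457e-19 J

Then use KE = ½mv² to find velocity:
v = √(2·KE/m) = √(2 × 1.3457e-19 J / 9.109e-31 kg)
v = 5.4355e+05 m/s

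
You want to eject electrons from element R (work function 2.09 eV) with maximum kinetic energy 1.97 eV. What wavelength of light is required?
305.38 nm

From Einstein's equation: KE_max = hc/λ - φ

Rearranging for λ:
hc/λ = KE_max + φ
λ = hc/(KE_max + φ)

Required photon energy:
E_photon = KE_max + φ = 1.97 + 2.09 = 4.06 eV

Required wavelength:
λ = hc/E_photon = (6.626×10⁻³⁴)(3×10⁸) / (4.06 × 1.602×10⁻¹⁹)
λ = 305.38 nm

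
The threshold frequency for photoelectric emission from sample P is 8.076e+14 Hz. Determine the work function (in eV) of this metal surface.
3.34 eV

At the threshold frequency, photon energy equals work function:
φ = hf₀

Calculating:
φ = (6.626×10⁻³⁴ J·s)(8.076e+14 Hz)
φ = 3.34 eV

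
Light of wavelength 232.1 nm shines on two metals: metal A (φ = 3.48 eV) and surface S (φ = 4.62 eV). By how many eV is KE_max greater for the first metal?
1.1400 eV

Using KE_max = hc/λ - φ for each metal:

Photon energy: E = hc/λ = 5.3418 eV

For metal A (φ₁ = 3.48 eV):
KE₁ = E - φ₁ = 5.3418 - 3.48 = 1.8618 eV

For surface S (φ₂ = 4.62 eV):
KE₂ = E - φ₂ = 5.3418 - 4.62 = 0.7218 eV

Difference:
ΔKE = KE₁ - KE₂ = 1.8618 - 0.7218 = 1.1400 eV

Note: The difference equals the difference in work functions: 4.62 - 3.48 = 1.14 eV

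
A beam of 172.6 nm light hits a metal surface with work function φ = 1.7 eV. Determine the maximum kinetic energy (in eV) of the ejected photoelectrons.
5.4833 eV

Using Einstein's photoelectric equation: KE_max = hf - φ = hc/λ - φ

First, calculate the photon energy:
E_photon = hc/λ = (6.626×10⁻³⁴ J·s)(3×10⁸ m/s) / (172.6×10⁻⁹ m)
E_photon = 7.1833 eV

Then, the maximum kinetic energy:
KE_max = E_photon - φ = 7.1833 eV - 1.7 eV = 5.4833 eV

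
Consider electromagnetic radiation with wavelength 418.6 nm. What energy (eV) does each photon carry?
2.9619 eV

Using E = hf = hc/λ:

E = hc/λ = (6.626×10⁻³⁴ J·s)(3×10⁸ m/s) / (418.6×10⁻⁹ m)
E = 2.9619 eV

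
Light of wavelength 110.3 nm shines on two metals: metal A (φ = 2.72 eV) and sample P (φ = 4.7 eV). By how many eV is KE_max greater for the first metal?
1.9800 eV

Using KE_max = hc/λ - φ for each metal:

Photon energy: E = hc/λ = 11.2406 eV

For metal A (φ₁ = 2.72 eV):
KE₁ = E - φ₁ = 11.2406 - 2.72 = 8.5206 eV

For sample P (φ₂ = 4.7 eV):
KE₂ = E - φ₂ = 11.2406 - 4.7 = 6.5406 eV

Difference:
ΔKE = KE₁ - KE₂ = 8.5206 - 6.5406 = 1.9800 eV

Note: The difference equals the difference in work functions: 4.7 - 2.72 = 1.98 eV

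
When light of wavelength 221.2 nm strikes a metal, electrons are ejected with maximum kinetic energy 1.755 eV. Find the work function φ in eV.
3.85 eV

From Einstein's photoelectric equation: KE_max = hf - φ = hc/λ - φ

Rearranging for φ:
φ = hc/λ - KE_max

Calculate photon energy:
E_photon = hc/λ = 5.6051 eV

Therefore:
φ = 5.6051 - 1.755 = 3.85 eV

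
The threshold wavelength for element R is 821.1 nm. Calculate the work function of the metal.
1.51 eV

At the threshold wavelength, photon energy equals work function:
φ = hc/λ₀

Calculating:
φ = (6.626×10⁻³⁴ J·s)(3×10⁸ m/s) / (821.1×10⁻⁹ m)
φ = 1.51 eV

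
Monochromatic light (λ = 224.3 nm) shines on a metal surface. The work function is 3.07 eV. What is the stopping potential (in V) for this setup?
2.4576 V

The stopping potential V_s satisfies: eV_s = KE_max

First, find KE_max using Einstein's equation:
E_photon = hc/λ = 5.5276 eV
KE_max = E_photon - φ = 5.5276 - 3.07 = 2.4576 eV

Since eV_s = KE_max:
V_s = KE_max/e = 2.4576 V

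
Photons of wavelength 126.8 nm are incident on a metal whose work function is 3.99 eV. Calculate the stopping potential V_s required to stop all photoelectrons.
5.7879 V

The stopping potential V_s satisfies: eV_s = KE_max

First, find KE_max using Einstein's equation:
E_photon = hc/λ = 9.7779 eV
KE_max = E_photon - φ = 9.7779 - 3.99 = 5.7879 eV

Since eV_s = KE_max:
V_s = KE_max/e = 5.7879 V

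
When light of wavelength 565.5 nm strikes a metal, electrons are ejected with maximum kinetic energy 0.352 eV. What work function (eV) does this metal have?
1.84 eV

From Einstein's photoelectric equation: KE_max = hf - φ = hc/λ - φ

Rearranging for φ:
φ = hc/λ - KE_max

Calculate photon energy:
E_photon = hc/λ = 2.1925 eV

Therefore:
φ = 2.1925 - 0.352 = 1.84 eV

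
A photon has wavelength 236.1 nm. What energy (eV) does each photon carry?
5.2513 eV

Using E = hf = hc/λ:

E = hc/λ = (6.626×10⁻³⁴ J·s)(3×10⁸ m/s) / (236.1×10⁻⁹ m)
E = 5.2513 eV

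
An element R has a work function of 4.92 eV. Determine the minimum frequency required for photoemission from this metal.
1.1897e+15 Hz

The threshold frequency is when the photon energy equals the work function:
hf₀ = φ

Solving for f₀:
f₀ = φ/h = (4.92 eV × 1.602×10⁻¹⁹ J/eV) / (6.626×10⁻³⁴ J·s)
f₀ = 1.1897e+15 Hz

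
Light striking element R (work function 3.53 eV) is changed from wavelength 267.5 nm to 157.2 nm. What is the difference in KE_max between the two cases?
3.2521 eV

Using Einstein's equation: KE_max = hc/λ - φ

For λ₁ = 267.5 nm:
KE₁ = hc/λ₁ - φ = 4.6349 - 3.53 = 1.1049 eV

For λ₂ = 157.2 nm:
KE₂ = hc/λ₂ - φ = 7.8870 - 3.53 = 4.3570 eV

Change in KE:
ΔKE = KE₂ - KE₁ = 4.3570 - 1.1049 = 3.2521 eV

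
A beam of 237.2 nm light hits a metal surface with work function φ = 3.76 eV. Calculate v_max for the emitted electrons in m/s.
7.1836e+05 m/s

First, find the maximum kinetic energy:
E_photon = hc/λ = 5.2270 eV
KE_max = E_photon - φ = 5.2270 - 3.76 = 1.4670 eV

Convert to Joules: KE_max = 1.4670 × 1.602×10⁻¹⁹ J = 2.3504e-19 J

Then use KE = ½mv² to find velocity:
v = √(2·KE/m) = √(2 × 2.3504e-19 J / 9.109e-31 kg)
v = 7.1836e+05 m/s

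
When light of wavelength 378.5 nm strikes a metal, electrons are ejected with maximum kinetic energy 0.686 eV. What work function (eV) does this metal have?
2.59 eV

From Einstein's photoelectric equation: KE_max = hf - φ = hc/λ - φ

Rearranging for φ:
φ = hc/λ - KE_max

Calculate photon energy:
E_photon = hc/λ = 3.2757 eV

Therefore:
φ = 3.2757 - 0.686 = 2.59 eV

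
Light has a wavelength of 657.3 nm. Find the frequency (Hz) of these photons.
4.5610e+14 Hz

Using the wave equation: c = fλ

Solving for frequency:
f = c/λ = (3×10⁸ m/s) / (657.3×10⁻⁹ m)
f = 4.5610e+14 Hz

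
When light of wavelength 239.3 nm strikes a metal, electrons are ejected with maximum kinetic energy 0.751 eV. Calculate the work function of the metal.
4.43 eV

From Einstein's photoelectric equation: KE_max = hf - φ = hc/λ - φ

Rearranging for φ:
φ = hc/λ - KE_max

Calculate photon energy:
E_photon = hc/λ = 5.1811 eV

Therefore:
φ = 5.1811 - 0.751 = 4.43 eV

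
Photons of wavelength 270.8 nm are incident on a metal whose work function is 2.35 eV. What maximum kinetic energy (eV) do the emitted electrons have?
2.2284 eV

Using Einstein's photoelectric equation: KE_max = hf - φ = hc/λ - φ

First, calculate the photon energy:
E_photon = hc/λ = (6.626×10⁻³⁴ J·s)(3×10⁸ m/s) / (270.8×10⁻⁹ m)
E_photon = 4.5784 eV

Then, the maximum kinetic energy:
KE_max = E_photon - φ = 4.5784 eV - 2.35 eV = 2.2284 eV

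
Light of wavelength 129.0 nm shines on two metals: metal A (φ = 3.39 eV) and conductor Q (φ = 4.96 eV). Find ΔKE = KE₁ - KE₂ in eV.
1.5700 eV

Using KE_max = hc/λ - φ for each metal:

Photon energy: E = hc/λ = 9.6112 eV

For metal A (φ₁ = 3.39 eV):
KE₁ = E - φ₁ = 9.6112 - 3.39 = 6.2212 eV

For conductor Q (φ₂ = 4.96 eV):
KE₂ = E - φ₂ = 9.6112 - 4.96 = 4.6512 eV

Difference:
ΔKE = KE₁ - KE₂ = 6.2212 - 4.6512 = 1.5700 eV

Note: The difference equals the difference in work functions: 4.96 - 3.39 = 1.57 eV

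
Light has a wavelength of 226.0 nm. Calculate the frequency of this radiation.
1.3265e+15 Hz

Using the wave equation: c = fλ

Solving for frequency:
f = c/λ = (3×10⁸ m/s) / (226.0×10⁻⁹ m)
f = 1.3265e+15 Hz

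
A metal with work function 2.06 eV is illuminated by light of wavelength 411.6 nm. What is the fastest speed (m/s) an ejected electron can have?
5.7876e+05 m/s

First, find the maximum kinetic energy:
E_photon = hc/λ = 3.0122 eV
KE_max = E_photon - φ = 3.0122 - 2.06 = 0.9522 eV

Convert to Joules: KE_max = 0.9522 × 1.602×10⁻¹⁹ J = 1.5257e-19 J

Then use KE = ½mv² to find velocity:
v = √(2·KE/m) = √(2 × 1.5257e-19 J / 9.109e-31 kg)
v = 5.7876e+05 m/s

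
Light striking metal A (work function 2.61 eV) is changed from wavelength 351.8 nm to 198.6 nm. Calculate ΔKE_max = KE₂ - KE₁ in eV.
2.7186 eV

Using Einstein's equation: KE_max = hc/λ - φ

For λ₁ = 351.8 nm:
KE₁ = hc/λ₁ - φ = 3.5243 - 2.61 = 0.9143 eV

For λ₂ = 198.6 nm:
KE₂ = hc/λ₂ - φ = 6.2429 - 2.61 = 3.6329 eV

Change in KE:
ΔKE = KE₂ - KE₁ = 3.6329 - 0.9143 = 2.7186 eV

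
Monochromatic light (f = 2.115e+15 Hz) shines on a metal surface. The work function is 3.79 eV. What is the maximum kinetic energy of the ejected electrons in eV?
4.9569 eV

Using Einstein's photoelectric equation: KE_max = hf - φ

First, calculate the photon energy:
E_photon = hf = (6.626×10⁻³⁴ J·s)(2.115e+15 Hz)
E_photon = 8.7469 eV

Then, the maximum kinetic energy:
KE_max = E_photon - φ = 8.7469 eV - 3.79 eV = 4.9569 eV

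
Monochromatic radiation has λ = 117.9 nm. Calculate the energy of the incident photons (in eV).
10.5160 eV

Using E = hf = hc/λ:

E = hc/λ = (6.626×10⁻³⁴ J·s)(3×10⁸ m/s) / (117.9×10⁻⁹ m)
E = 10.5160 eV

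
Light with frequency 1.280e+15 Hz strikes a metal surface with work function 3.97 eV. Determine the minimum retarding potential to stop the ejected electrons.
1.3237 V

The stopping potential V_s satisfies: eV_s = KE_max

First, find KE_max using Einstein's equation:
E_photon = hf = (6.626×10⁻³⁴ J·s)(1.280e+15 Hz) = 5.2937 eV
KE_max = E_photon - φ = 5.2937 - 3.97 = 1.3237 eV

Since eV_s = KE_max:
V_s = KE_max/e = 1.3237 V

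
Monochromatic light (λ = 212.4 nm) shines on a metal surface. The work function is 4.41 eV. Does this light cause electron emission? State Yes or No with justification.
Yes

For photoemission, the photon energy must exceed the work function.

Photon energy: E = hc/λ = 5.8373 eV
Work function: φ = 4.41 eV

Since E_photon (5.8373 eV) > φ (4.41 eV), photoemission WILL occur.
The threshold wavelength is λ₀ = hc/φ = 281.1 nm.
Since 212.4 nm < 281.1 nm, the light has sufficient energy.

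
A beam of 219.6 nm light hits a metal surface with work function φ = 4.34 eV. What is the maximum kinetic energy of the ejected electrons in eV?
1.3059 eV

Using Einstein's photoelectric equation: KE_max = hf - φ = hc/λ - φ

First, calculate the photon energy:
E_photon = hc/λ = (6.626×10⁻³⁴ J·s)(3×10⁸ m/s) / (219.6×10⁻⁹ m)
E_photon = 5.6459 eV

Then, the maximum kinetic energy:
KE_max = E_photon - φ = 5.6459 eV - 4.34 eV = 1.3059 eV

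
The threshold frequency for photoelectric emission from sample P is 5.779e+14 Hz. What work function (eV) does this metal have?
2.39 eV

At the threshold frequency, photon energy equals work function:
φ = hf₀

Calculating:
φ = (6.626×10⁻³⁴ J·s)(5.779e+14 Hz)
φ = 2.39 eV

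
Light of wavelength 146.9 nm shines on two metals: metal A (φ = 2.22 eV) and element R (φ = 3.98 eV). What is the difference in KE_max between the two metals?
1.7600 eV

Using KE_max = hc/λ - φ for each metal:

Photon energy: E = hc/λ = 8.4400 eV

For metal A (φ₁ = 2.22 eV):
KE₁ = E - φ₁ = 8.4400 - 2.22 = 6.2200 eV

For element R (φ₂ = 3.98 eV):
KE₂ = E - φ₂ = 8.4400 - 3.98 = 4.4600 eV

Difference:
ΔKE = KE₁ - KE₂ = 6.2200 - 4.4600 = 1.7600 eV

Note: The difference equals the difference in work functions: 3.98 - 2.22 = 1.76 eV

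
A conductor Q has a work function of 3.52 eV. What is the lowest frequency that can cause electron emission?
8.5113e+14 Hz

The threshold frequency is when the photon energy equals the work function:
hf₀ = φ

Solving for f₀:
f₀ = φ/h = (3.52 eV × 1.602×10⁻¹⁹ J/eV) / (6.626×10⁻³⁴ J·s)
f₀ = 8.5113e+14 Hz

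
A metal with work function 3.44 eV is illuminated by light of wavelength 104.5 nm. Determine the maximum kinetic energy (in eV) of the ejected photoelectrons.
8.4245 eV

Using Einstein's photoelectric equation: KE_max = hf - φ = hc/λ - φ

First, calculate the photon energy:
E_photon = hc/λ = (6.626×10⁻³⁴ J·s)(3×10⁸ m/s) / (104.5×10⁻⁹ m)
E_photon = 11.8645 eV

Then, the maximum kinetic energy:
KE_max = E_photon - φ = 11.8645 eV - 3.44 eV = 8.4245 eV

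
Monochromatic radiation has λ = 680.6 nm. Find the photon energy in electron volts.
1.8217 eV

Using E = hf = hc/λ:

E = hc/λ = (6.626×10⁻³⁴ J·s)(3×10⁸ m/s) / (680.6×10⁻⁹ m)
E = 1.8217 eV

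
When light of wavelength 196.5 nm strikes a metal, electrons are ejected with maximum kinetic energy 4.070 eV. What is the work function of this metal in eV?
2.24 eV

From Einstein's photoelectric equation: KE_max = hf - φ = hc/λ - φ

Rearranging for φ:
φ = hc/λ - KE_max

Calculate photon energy:
E_photon = hc/λ = 6.3096 eV

Therefore:
φ = 6.3096 - 4.070 = 2.24 eV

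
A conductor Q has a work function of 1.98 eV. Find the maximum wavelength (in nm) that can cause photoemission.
626.18 nm

The threshold wavelength is when the photon energy equals the work function:
hc/λ₀ = φ

Solving for λ₀:
λ₀ = hc/φ = (6.626×10⁻³⁴ J·s)(3×10⁸ m/s) / (1.98 eV × 1.602×10⁻¹⁹ J/eV)
λ₀ = 626.18 nm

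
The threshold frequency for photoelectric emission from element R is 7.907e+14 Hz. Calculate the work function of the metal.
3.27 eV

At the threshold frequency, photon energy equals work function:
φ = hf₀

Calculating:
φ = (6.626×10⁻³⁴ J·s)(7.907e+14 Hz)
φ = 3.27 eV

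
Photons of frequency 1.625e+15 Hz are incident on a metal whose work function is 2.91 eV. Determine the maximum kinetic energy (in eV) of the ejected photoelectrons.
3.8105 eV

Using Einstein's photoelectric equation: KE_max = hf - φ

First, calculate the photon energy:
E_photon = hf = (6.626×10⁻³⁴ J·s)(1.625e+15 Hz)
E_photon = 6.7205 eV

Then, the maximum kinetic energy:
KE_max = E_photon - φ = 6.7205 eV - 2.91 eV = 3.8105 eV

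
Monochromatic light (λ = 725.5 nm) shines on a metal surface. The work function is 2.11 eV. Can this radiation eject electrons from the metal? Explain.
No

For photoemission, the photon energy must exceed the work function.

Photon energy: E = hc/λ = 1.7089 eV
Work function: φ = 2.11 eV

Since E_photon (1.7089 eV) < φ (2.11 eV), photoemission will NOT occur.
The threshold wavelength is λ₀ = hc/φ = 587.6 nm.
Since 725.5 nm > 587.6 nm, the photons lack sufficient energy.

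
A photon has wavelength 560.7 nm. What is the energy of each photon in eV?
2.2112 eV

Using E = hf = hc/λ:

E = hc/λ = (6.626×10⁻³⁴ J·s)(3×10⁸ m/s) / (560.7×10⁻⁹ m)
E = 2.2112 eV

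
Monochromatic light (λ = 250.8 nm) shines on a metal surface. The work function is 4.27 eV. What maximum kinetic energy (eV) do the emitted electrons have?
0.6735 eV

Using Einstein's photoelectric equation: KE_max = hf - φ = hc/λ - φ

First, calculate the photon energy:
E_photon = hc/λ = (6.626×10⁻³⁴ J·s)(3×10⁸ m/s) / (250.8×10⁻⁹ m)
E_photon = 4.9435 eV

Then, the maximum kinetic energy:
KE_max = E_photon - φ = 4.9435 eV - 4.27 eV = 0.6735 eV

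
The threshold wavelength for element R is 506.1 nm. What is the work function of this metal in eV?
2.45 eV

At the threshold wavelength, photon energy equals work function:
φ = hc/λ₀

Calculating:
φ = (6.626×10⁻³⁴ J·s)(3×10⁸ m/s) / (506.1×10⁻⁹ m)
φ = 2.45 eV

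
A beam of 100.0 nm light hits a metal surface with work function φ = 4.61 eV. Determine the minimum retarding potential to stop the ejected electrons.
7.7884 V

The stopping potential V_s satisfies: eV_s = KE_max

First, find KE_max using Einstein's equation:
E_photon = hc/λ = 12.3984 eV
KE_max = E_photon - φ = 12.3984 - 4.61 = 7.7884 eV

Since eV_s = KE_max:
V_s = KE_max/e = 7.7884 V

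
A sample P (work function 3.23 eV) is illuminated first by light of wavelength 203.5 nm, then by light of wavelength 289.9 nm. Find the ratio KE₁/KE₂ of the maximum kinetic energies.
2.7346

Using Einstein's equation: KE_max = hc/λ - φ

For λ₁ = 203.5 nm:
E₁ = hc/λ₁ = 6.0926 eV
KE₁ = E₁ - φ = 6.0926 - 3.23 = 2.8626 eV

For λ₂ = 289.9 nm:
E₂ = hc/λ₂ = 4.2768 eV
KE₂ = E₂ - φ = 4.2768 - 3.23 = 1.0468 eV

Ratio: KE₁/KE₂ = 2.8626/1.0468 = 2.7346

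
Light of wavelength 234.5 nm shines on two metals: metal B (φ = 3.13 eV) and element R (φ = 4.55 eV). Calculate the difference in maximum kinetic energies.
1.4200 eV

Using KE_max = hc/λ - φ for each metal:

Photon energy: E = hc/λ = 5.2872 eV

For metal B (φ₁ = 3.13 eV):
KE₁ = E - φ₁ = 5.2872 - 3.13 = 2.1572 eV

For element R (φ₂ = 4.55 eV):
KE₂ = E - φ₂ = 5.2872 - 4.55 = 0.7372 eV

Difference:
ΔKE = KE₁ - KE₂ = 2.1572 - 0.7372 = 1.4200 eV

Note: The difference equals the difference in work functions: 4.55 - 3.13 = 1.42 eV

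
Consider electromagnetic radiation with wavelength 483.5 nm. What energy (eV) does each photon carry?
2.5643 eV

Using E = hf = hc/λ:

E = hc/λ = (6.626×10⁻³⁴ J·s)(3×10⁸ m/s) / (483.5×10⁻⁹ m)
E = 2.5643 eV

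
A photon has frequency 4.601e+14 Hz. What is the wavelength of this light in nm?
651.58 nm

Using the wave equation: c = fλ

Solving for wavelength:
λ = c/f = (3×10⁸ m/s) / (4.601e+14 Hz)
λ = 651.58 nm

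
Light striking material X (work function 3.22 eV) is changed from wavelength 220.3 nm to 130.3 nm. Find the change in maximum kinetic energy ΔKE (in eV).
3.8873 eV

Using Einstein's equation: KE_max = hc/λ - φ

For λ₁ = 220.3 nm:
KE₁ = hc/λ₁ - φ = 5.6280 - 3.22 = 2.4080 eV

For λ₂ = 130.3 nm:
KE₂ = hc/λ₂ - φ = 9.5153 - 3.22 = 6.2953 eV

Change in KE:
ΔKE = KE₂ - KE₁ = 6.2953 - 2.4080 = 3.8873 eV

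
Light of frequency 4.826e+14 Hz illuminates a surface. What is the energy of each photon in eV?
1.9959 eV

Using E = hf:

E = hf = (6.626×10⁻³⁴ J·s)(4.826e+14 Hz)
E = 1.9959 eV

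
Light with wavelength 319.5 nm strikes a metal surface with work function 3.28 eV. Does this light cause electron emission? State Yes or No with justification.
Yes

For photoemission, the photon energy must exceed the work function.

Photon energy: E = hc/λ = 3.8806 eV
Work function: φ = 3.28 eV

Since E_photon (3.8806 eV) > φ (3.28 eV), photoemission WILL occur.
The threshold wavelength is λ₀ = hc/φ = 378.0 nm.
Since 319.5 nm < 378.0 nm, the light has sufficient energy.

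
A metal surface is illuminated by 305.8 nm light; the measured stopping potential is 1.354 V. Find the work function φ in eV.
2.70 eV

The stopping potential gives the maximum kinetic energy: KE_max = eV_s = 1.354 eV

From Einstein's photoelectric equation: KE_max = hc/λ - φ
Rearranging: φ = hc/λ - KE_max

Calculate photon energy:
E_photon = hc/λ = (6.626×10⁻³⁴ J·s)(3×10⁸ m/s) / (305.8×10⁻⁹ m) = 4.0544 eV

Therefore:
φ = 4.0544 - 1.354 = 2.70 eV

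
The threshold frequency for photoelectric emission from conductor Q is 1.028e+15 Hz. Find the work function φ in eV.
4.25 eV

At the threshold frequency, photon energy equals work function:
φ = hf₀

Calculating:
φ = (6.626×10⁻³⁴ J·s)(1.028e+15 Hz)
φ = 4.25 eV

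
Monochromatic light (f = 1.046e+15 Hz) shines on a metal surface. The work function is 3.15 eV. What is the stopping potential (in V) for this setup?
1.1759 V

The stopping potential V_s satisfies: eV_s = KE_max

First, find KE_max using Einstein's equation:
E_photon = hf = (6.626×10⁻³⁴ J·s)(1.046e+15 Hz) = 4.3259 eV
KE_max = E_photon - φ = 4.3259 - 3.15 = 1.1759 eV

Since eV_s = KE_max:
V_s = KE_max/e = 1.1759 V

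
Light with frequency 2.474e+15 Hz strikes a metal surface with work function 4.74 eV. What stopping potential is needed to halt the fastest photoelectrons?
5.4916 V

The stopping potential V_s satisfies: eV_s = KE_max

First, find KE_max using Einstein's equation:
E_photon = hf = (6.626×10⁻³⁴ J·s)(2.474e+15 Hz) = 10.2316 eV
KE_max = E_photon - φ = 10.2316 - 4.74 = 5.4916 eV

Since eV_s = KE_max:
V_s = KE_max/e = 5.4916 V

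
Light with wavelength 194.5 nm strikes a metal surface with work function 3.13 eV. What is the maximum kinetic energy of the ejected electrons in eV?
3.2445 eV

Using Einstein's photoelectric equation: KE_max = hf - φ = hc/λ - φ

First, calculate the photon energy:
E_photon = hc/λ = (6.626×10⁻³⁴ J·s)(3×10⁸ m/s) / (194.5×10⁻⁹ m)
E_photon = 6.3745 eV

Then, the maximum kinetic energy:
KE_max = E_photon - φ = 6.3745 eV - 3.13 eV = 3.2445 eV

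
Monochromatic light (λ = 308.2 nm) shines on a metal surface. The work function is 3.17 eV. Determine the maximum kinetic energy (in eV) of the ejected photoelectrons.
0.8528 eV

Using Einstein's photoelectric equation: KE_max = hf - φ = hc/λ - φ

First, calculate the photon energy:
E_photon = hc/λ = (6.626×10⁻³⁴ J·s)(3×10⁸ m/s) / (308.2×10⁻⁹ m)
E_photon = 4.0228 eV

Then, the maximum kinetic energy:
KE_max = E_photon - φ = 4.0228 eV - 3.17 eV = 0.8528 eV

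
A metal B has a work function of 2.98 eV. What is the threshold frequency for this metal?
7.2056e+14 Hz

The threshold frequency is when the photon energy equals the work function:
hf₀ = φ

Solving for f₀:
f₀ = φ/h = (2.98 eV × 1.602×10⁻¹⁹ J/eV) / (6.626×10⁻³⁴ J·s)
f₀ = 7.2056e+14 Hz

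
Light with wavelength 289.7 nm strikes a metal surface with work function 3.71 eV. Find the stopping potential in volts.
0.5697 V

The stopping potential V_s satisfies: eV_s = KE_max

First, find KE_max using Einstein's equation:
E_photon = hc/λ = 4.2797 eV
KE_max = E_photon - φ = 4.2797 - 3.71 = 0.5697 eV

Since eV_s = KE_max:
V_s = KE_max/e = 0.5697 V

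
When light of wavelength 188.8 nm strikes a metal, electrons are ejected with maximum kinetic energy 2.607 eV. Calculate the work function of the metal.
3.96 eV

From Einstein's photoelectric equation: KE_max = hf - φ = hc/λ - φ

Rearranging for φ:
φ = hc/λ - KE_max

Calculate photon energy:
E_photon = hc/λ = 6.5670 eV

Therefore:
φ = 6.5670 - 2.607 = 3.96 eV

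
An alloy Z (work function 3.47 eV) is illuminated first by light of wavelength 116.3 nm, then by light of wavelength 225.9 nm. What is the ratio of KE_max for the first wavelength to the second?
3.5625

Using Einstein's equation: KE_max = hc/λ - φ

For λ₁ = 116.3 nm:
E₁ = hc/λ₁ = 10.6607 eV
KE₁ = E₁ - φ = 10.6607 - 3.47 = 7.1907 eV

For λ₂ = 225.9 nm:
E₂ = hc/λ₂ = 5.4885 eV
KE₂ = E₂ - φ = 5.4885 - 3.47 = 2.0185 eV

Ratio: KE₁/KE₂ = 7.1907/2.0185 = 3.5625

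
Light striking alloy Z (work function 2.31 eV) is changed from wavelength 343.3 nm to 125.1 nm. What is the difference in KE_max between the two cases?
6.2993 eV

Using Einstein's equation: KE_max = hc/λ - φ

For λ₁ = 343.3 nm:
KE₁ = hc/λ₁ - φ = 3.6115 - 2.31 = 1.3015 eV

For λ₂ = 125.1 nm:
KE₂ = hc/λ₂ - φ = 9.9108 - 2.31 = 7.6008 eV

Change in KE:
ΔKE = KE₂ - KE₁ = 7.6008 - 1.3015 = 6.2993 eV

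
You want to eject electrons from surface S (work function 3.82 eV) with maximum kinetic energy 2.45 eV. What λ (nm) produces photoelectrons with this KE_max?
197.74 nm

From Einstein's equation: KE_max = hc/λ - φ

Rearranging for λ:
hc/λ = KE_max + φ
λ = hc/(KE_max + φ)

Required photon energy:
E_photon = KE_max + φ = 2.45 + 3.82 = 6.27 eV

Required wavelength:
λ = hc/E_photon = (6.626×10⁻³⁴)(3×10⁸) / (6.27 × 1.602×10⁻¹⁹)
λ = 197.74 nm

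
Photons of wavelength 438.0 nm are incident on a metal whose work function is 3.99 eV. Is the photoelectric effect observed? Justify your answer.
No

For photoemission, the photon energy must exceed the work function.

Photon energy: E = hc/λ = 2.8307 eV
Work function: φ = 3.99 eV

Since E_photon (2.8307 eV) < φ (3.99 eV), photoemission will NOT occur.
The threshold wavelength is λ₀ = hc/φ = 310.7 nm.
Since 438.0 nm > 310.7 nm, the photons lack sufficient energy.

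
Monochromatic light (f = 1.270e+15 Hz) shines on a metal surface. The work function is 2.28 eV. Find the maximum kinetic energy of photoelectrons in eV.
2.9723 eV

Using Einstein's photoelectric equation: KE_max = hf - φ

First, calculate the photon energy:
E_photon = hf = (6.626×10⁻³⁴ J·s)(1.270e+15 Hz)
E_photon = 5.2523 eV

Then, the maximum kinetic energy:
KE_max = E_photon - φ = 5.2523 eV - 2.28 eV = 2.9723 eV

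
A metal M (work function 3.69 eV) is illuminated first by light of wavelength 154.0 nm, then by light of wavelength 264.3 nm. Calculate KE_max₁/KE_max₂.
4.3564

Using Einstein's equation: KE_max = hc/λ - φ

For λ₁ = 154.0 nm:
E₁ = hc/λ₁ = 8.0509 eV
KE₁ = E₁ - φ = 8.0509 - 3.69 = 4.3609 eV

For λ₂ = 264.3 nm:
E₂ = hc/λ₂ = 4.6910 eV
KE₂ = E₂ - φ = 4.6910 - 3.69 = 1.0010 eV

Ratio: KE₁/KE₂ = 4.3609/1.0010 = 4.3564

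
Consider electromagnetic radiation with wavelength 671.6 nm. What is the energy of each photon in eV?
1.8461 eV

Using E = hf = hc/λ:

E = hc/λ = (6.626×10⁻³⁴ J·s)(3×10⁸ m/s) / (671.6×10⁻⁹ m)
E = 1.8461 eV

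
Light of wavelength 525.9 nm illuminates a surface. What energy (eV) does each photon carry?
2.3576 eV

Using E = hf = hc/λ:

E = hc/λ = (6.626×10⁻³⁴ J·s)(3×10⁸ m/s) / (525.9×10⁻⁹ m)
E = 2.3576 eV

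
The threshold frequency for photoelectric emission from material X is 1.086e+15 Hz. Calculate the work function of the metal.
4.49 eV

At the threshold frequency, photon energy equals work function:
φ = hf₀

Calculating:
φ = (6.626×10⁻³⁴ J·s)(1.086e+15 Hz)
φ = 4.49 eV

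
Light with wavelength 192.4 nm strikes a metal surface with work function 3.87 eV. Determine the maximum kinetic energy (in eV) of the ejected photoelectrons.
2.5741 eV

Using Einstein's photoelectric equation: KE_max = hf - φ = hc/λ - φ

First, calculate the photon energy:
E_photon = hc/λ = (6.626×10⁻³⁴ J·s)(3×10⁸ m/s) / (192.4×10⁻⁹ m)
E_photon = 6.4441 eV

Then, the maximum kinetic energy:
KE_max = E_photon - φ = 6.4441 eV - 3.87 eV = 2.5741 eV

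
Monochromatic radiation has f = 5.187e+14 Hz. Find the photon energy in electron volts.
2.1452 eV

Using E = hf:

E = hf = (6.626×10⁻³⁴ J·s)(5.187e+14 Hz)
E = 2.1452 eV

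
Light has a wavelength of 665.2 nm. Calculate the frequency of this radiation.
4.5068e+14 Hz

Using the wave equation: c = fλ

Solving for frequency:
f = c/λ = (3×10⁸ m/s) / (665.2×10⁻⁹ m)
f = 4.5068e+14 Hz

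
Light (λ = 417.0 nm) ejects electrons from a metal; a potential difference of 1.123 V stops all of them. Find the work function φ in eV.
1.85 eV

The stopping potential gives the maximum kinetic energy: KE_max = eV_s = 1.123 eV

From Einstein's photoelectric equation: KE_max = hc/λ - φ
Rearranging: φ = hc/λ - KE_max

Calculate photon energy:
E_photon = hc/λ = (6.626×10⁻³⁴ J·s)(3×10⁸ m/s) / (417.0×10⁻⁹ m) = 2.9732 eV

Therefore:
φ = 2.9732 - 1.123 = 1.85 eV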